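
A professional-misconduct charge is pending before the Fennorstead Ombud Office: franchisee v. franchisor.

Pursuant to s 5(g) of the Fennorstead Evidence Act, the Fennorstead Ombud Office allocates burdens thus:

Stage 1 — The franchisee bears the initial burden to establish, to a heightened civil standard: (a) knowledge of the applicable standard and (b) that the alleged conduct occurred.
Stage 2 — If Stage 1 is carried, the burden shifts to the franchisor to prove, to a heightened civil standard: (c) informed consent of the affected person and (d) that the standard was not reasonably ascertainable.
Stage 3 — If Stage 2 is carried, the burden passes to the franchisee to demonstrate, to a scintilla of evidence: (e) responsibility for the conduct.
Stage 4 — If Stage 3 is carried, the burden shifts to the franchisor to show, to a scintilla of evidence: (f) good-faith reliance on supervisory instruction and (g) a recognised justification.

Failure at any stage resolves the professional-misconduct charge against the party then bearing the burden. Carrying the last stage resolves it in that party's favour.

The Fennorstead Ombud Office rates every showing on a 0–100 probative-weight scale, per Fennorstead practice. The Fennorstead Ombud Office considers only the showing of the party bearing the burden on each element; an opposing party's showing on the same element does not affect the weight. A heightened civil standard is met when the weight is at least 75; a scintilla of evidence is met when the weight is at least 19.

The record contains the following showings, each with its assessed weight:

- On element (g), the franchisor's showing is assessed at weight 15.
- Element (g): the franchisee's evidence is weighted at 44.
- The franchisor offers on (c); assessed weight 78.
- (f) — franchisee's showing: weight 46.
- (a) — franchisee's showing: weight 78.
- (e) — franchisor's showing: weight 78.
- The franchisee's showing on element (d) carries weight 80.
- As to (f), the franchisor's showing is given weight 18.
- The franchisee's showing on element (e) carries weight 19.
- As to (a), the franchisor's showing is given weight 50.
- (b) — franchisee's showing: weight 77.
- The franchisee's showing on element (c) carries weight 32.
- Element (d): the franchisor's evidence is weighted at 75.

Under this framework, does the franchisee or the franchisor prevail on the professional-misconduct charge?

Stage 1 — burden on franchisee; standard: a heightened civil standard (weight is at least 75).
    (a): 78 (franchisor's 50 disregarded) ≥ 75 [met]
    (b): 77 ≥ 75 [met]
  Stage 1 carried; the burden shifts to the franchisor.
Stage 2 — burden on franchisor; standard: a heightened civil standard (weight is at least 75).
    (c): 78 (franchisee's 32 disregarded) ≥ 75 [met]
    (d): 75 (franchisee's 80 disregarded) ≥ 75 [met]
  Stage 2 is satisfied; the onus moves to the franchisee.
Stage 3 — burden on franchisee; standard: a scintilla of evidence (weight is at least 19).
    (e): 19 (franchisor's 78 disregarded) ≥ 19 [met]
  Stage 3 is satisfied; the onus moves to the franchisor.
Stage 4 — burden on franchisor; standard: a scintilla of evidence (weight is at least 19).
    (f): 18 (franchisee's 46 disregarded) < 19 [not met]
    (g): 15 (franchisee's 44 disregarded) < 19 [not met]
  Stage 4 not carried; the franchisor fails its burden.
The franchisee prevails.

franchisee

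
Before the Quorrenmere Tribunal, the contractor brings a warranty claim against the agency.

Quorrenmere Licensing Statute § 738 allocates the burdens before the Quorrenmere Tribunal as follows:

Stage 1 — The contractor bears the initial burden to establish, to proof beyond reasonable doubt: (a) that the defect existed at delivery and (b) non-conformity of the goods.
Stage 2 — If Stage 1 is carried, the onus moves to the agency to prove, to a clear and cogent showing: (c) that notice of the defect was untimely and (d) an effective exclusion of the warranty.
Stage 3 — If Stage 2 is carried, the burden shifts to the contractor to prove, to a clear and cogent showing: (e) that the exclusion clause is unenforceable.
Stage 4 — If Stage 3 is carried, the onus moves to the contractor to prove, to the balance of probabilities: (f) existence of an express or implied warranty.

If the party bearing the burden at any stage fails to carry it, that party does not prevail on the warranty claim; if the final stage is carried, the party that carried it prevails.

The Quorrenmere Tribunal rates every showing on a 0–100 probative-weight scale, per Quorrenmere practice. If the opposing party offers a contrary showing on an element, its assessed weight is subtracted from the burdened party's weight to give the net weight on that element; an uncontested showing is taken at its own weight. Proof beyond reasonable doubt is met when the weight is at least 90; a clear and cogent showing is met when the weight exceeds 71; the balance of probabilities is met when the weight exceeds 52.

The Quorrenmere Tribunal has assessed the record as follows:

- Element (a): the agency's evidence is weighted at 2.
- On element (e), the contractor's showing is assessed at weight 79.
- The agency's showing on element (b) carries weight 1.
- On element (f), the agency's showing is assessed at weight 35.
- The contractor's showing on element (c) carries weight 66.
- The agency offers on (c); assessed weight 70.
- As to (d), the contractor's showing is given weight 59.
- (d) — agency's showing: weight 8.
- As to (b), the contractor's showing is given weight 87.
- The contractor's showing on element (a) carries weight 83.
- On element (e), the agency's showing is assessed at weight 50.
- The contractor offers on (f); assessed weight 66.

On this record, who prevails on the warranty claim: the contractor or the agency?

agency

Stage 1 (contractor, proof beyond reasonable doubt, weight is at least 90): (a) net 83−2=81 < 90 — fails; (b) net 87−1=86 < 90 — fails.
  The contractor does not carry Stage 1.
The agency prevails.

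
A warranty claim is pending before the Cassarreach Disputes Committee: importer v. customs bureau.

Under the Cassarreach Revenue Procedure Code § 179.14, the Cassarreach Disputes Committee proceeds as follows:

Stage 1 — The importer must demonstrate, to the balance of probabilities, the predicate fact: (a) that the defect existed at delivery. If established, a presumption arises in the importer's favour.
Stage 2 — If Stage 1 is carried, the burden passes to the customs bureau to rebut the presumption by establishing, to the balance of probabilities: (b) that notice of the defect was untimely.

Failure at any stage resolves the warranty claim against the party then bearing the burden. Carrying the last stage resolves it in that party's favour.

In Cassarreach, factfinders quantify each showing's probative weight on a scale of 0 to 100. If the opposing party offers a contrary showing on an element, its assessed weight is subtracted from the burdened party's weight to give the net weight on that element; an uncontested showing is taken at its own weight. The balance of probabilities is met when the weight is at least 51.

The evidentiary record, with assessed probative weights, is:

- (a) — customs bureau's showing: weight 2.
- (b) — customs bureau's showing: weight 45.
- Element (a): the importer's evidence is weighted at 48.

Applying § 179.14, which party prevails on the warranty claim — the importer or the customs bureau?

Stage 1 — burden on importer; standard: the balance of probabilities (weight is at least 51).
    (a): 48 − 2 = 46 < 51 [not met]
  The importer does not carry Stage 1.
The analysis ends at Stage 1; the customs bureau prevails.

customs bureau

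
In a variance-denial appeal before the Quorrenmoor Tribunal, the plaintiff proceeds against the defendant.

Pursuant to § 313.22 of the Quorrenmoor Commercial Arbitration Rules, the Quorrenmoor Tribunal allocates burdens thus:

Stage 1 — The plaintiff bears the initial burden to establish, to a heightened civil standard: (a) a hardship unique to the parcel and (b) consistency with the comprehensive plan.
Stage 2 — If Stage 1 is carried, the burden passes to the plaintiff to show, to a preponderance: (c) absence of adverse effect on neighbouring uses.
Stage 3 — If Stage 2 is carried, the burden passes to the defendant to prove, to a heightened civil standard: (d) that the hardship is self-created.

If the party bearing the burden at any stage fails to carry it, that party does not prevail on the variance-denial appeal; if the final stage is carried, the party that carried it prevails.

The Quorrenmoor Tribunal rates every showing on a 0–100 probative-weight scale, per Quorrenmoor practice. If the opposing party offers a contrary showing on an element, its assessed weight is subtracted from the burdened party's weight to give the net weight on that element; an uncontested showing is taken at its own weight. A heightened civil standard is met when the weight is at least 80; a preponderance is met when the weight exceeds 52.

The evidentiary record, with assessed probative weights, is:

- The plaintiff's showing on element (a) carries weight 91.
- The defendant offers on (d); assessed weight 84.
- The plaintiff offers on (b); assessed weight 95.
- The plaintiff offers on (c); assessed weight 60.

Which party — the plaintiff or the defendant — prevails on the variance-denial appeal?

defendant

Stage 1 (plaintiff, a heightened civil standard, weight is at least 80): (a) 91 ≥ 80 — meets; (b) 95 ≥ 80 — meets.
  Stage 1 carried; the burden remains with the plaintiff.
Stage 2 (plaintiff, a preponderance, weight exceeds 52): (c) 60 > 52 — meets.
  All elements met. The burden passes to the defendant.
Stage 3 (defendant, a heightened civil standard, weight is at least 80): (d) 84 ≥ 80 — meets.
  The defendant carries the last stage.
Every stage carried; the defendant prevails.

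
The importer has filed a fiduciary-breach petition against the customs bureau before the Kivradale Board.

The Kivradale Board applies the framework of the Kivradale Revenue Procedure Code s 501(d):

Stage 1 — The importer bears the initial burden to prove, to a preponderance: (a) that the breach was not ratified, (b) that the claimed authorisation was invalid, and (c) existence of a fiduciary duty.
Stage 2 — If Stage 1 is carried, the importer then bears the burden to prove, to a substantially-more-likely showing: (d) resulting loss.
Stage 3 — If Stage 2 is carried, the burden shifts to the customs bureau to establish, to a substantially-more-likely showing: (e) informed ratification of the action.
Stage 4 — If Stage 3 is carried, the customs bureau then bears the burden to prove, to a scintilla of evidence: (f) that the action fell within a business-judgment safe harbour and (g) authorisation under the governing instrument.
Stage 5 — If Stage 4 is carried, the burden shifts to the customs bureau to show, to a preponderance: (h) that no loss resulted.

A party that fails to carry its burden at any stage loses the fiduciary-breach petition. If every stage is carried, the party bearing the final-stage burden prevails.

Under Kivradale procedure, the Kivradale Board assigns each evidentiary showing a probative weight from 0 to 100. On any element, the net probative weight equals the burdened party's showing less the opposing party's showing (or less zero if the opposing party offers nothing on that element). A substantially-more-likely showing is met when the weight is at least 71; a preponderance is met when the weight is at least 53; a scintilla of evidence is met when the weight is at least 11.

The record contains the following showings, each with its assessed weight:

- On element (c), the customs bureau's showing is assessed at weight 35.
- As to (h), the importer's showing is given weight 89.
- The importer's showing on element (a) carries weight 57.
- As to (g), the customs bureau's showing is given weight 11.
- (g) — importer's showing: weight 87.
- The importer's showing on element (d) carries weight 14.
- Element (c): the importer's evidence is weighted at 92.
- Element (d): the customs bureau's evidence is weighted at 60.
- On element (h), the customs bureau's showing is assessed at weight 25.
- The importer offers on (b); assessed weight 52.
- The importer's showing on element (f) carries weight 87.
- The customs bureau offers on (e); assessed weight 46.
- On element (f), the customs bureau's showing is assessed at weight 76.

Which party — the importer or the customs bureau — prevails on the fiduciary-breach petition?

customs bureau

Stage 1 — burden on importer; standard: a preponderance (weight is at least 53).
    (a): 57 ≥ 53 [met]
    (b): 52 < 53 [not met]
    (c): 92 − 35 = 57 ≥ 53 [met]
  The importer does not carry Stage 1.
The analysis ends at Stage 1; the customs bureau prevails.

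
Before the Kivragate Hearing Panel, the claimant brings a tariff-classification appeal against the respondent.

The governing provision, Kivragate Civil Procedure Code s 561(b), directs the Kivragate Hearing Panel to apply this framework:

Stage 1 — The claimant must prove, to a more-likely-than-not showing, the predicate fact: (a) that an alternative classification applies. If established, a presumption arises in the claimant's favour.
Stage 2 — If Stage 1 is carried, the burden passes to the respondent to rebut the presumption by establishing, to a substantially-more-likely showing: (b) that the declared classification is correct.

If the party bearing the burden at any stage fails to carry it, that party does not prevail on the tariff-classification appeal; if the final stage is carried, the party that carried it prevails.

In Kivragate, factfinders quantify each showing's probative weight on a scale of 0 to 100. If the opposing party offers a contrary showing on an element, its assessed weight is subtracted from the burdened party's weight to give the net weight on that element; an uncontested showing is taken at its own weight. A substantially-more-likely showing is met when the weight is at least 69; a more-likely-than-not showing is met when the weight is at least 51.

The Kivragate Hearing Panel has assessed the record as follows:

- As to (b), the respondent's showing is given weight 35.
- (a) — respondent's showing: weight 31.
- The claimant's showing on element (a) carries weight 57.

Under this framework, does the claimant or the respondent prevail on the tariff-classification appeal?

Stage 1 — burden on claimant; standard: a more-likely-than-not showing (weight is at least 51).
    (a): 57 − 31 = 26 < 51 [not met]
  Stage 1 not carried; the claimant fails its burden.
The respondent prevails.

respondent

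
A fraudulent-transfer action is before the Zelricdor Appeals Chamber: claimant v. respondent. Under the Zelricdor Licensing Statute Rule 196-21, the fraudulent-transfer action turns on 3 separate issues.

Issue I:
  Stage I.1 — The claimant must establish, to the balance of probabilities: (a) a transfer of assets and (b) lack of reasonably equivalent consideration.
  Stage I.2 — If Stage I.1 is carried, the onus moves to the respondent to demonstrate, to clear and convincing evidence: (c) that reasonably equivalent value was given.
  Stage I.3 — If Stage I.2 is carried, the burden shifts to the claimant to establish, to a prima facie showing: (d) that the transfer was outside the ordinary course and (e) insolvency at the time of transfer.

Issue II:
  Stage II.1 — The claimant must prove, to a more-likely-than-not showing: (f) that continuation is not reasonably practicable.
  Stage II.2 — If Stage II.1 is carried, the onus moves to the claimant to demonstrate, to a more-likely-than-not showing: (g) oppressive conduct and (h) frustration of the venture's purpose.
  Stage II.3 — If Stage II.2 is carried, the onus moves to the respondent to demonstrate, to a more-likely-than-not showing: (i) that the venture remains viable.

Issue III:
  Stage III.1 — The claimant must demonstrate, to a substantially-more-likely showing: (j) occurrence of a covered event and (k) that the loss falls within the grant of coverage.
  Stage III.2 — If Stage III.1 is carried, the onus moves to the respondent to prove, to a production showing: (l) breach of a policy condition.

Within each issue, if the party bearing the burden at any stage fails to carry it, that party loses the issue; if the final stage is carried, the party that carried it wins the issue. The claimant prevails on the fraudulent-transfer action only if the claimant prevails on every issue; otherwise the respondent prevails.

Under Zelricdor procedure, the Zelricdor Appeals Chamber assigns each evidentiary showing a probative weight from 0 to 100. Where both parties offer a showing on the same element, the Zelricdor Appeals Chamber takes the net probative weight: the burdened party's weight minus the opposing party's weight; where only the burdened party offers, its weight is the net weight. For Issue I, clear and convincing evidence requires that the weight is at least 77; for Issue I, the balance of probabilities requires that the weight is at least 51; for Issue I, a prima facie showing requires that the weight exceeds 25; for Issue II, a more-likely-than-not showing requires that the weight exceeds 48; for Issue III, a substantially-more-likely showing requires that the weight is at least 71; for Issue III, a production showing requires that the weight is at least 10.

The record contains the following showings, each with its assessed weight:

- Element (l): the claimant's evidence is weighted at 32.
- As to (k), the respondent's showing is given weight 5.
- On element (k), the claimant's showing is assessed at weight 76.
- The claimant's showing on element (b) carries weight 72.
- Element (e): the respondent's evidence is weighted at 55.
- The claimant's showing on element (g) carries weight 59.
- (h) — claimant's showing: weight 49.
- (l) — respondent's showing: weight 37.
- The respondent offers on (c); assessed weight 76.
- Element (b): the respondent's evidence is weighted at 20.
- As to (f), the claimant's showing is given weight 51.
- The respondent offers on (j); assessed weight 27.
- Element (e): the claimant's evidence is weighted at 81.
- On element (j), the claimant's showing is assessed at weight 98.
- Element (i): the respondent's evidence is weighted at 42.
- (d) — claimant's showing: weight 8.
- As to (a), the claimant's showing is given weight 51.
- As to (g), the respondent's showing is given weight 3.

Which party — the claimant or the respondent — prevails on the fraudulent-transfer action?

claimant

— Issue I —
At Stage I.1 the claimant must meet the balance of probabilities (weight is at least 51): on (a) the weight is 51, which does reach 51, so (a) meets the standard; on (b) the weight is 72 less the opposing 20 gives net 52, ≥ 51, so (b) meets the standard.
  The claimant carries Stage I.1; the respondent now bears the burden.
At Stage I.2 the respondent must meet clear and convincing evidence (weight is at least 77): on (c) the weight is 76, which does not reach 77, so (c) does not meet the standard.
  Not every element is met, so the respondent fails to carry Stage I.2.
The claimant prevails on this issue.
— Issue II —
Stage II.1 — burden on claimant; standard: a more-likely-than-not showing (weight exceeds 48).
    (f): 51 > 48 [met]
  All elements met. The claimant retains the burden for Stage II.2.
Stage II.2 — burden on claimant; standard: a more-likely-than-not showing (weight exceeds 48).
    (g): 59 − 3 = 56 > 48 [met]
    (h): 49 > 48 [met]
  All elements met. The burden passes to the respondent.
Stage II.3 — burden on respondent; standard: a more-likely-than-not showing (weight exceeds 48).
    (i): 42 ≤ 48 [not met]
  Not every element is met, so the respondent fails to carry Stage II.3.
So the claimant prevails on this issue.
— Issue III —
Stage III.1 (claimant, a substantially-more-likely showing, weight is at least 71): (j) net 98−27=71 ≥ 71 — meets; (k) net 76−5=71 ≥ 71 — meets.
  The claimant carries Stage III.1; the respondent now bears the burden.
Stage III.2 (respondent, a production showing, weight is at least 10): (l) net 37−32=5 < 10 — fails.
  The respondent does not carry Stage III.2.
The claimant prevails on this issue.
Per-issue: Issue I → claimant; Issue II → claimant; Issue III → claimant. The claimant must prevail on every issue; overall, the claimant prevails.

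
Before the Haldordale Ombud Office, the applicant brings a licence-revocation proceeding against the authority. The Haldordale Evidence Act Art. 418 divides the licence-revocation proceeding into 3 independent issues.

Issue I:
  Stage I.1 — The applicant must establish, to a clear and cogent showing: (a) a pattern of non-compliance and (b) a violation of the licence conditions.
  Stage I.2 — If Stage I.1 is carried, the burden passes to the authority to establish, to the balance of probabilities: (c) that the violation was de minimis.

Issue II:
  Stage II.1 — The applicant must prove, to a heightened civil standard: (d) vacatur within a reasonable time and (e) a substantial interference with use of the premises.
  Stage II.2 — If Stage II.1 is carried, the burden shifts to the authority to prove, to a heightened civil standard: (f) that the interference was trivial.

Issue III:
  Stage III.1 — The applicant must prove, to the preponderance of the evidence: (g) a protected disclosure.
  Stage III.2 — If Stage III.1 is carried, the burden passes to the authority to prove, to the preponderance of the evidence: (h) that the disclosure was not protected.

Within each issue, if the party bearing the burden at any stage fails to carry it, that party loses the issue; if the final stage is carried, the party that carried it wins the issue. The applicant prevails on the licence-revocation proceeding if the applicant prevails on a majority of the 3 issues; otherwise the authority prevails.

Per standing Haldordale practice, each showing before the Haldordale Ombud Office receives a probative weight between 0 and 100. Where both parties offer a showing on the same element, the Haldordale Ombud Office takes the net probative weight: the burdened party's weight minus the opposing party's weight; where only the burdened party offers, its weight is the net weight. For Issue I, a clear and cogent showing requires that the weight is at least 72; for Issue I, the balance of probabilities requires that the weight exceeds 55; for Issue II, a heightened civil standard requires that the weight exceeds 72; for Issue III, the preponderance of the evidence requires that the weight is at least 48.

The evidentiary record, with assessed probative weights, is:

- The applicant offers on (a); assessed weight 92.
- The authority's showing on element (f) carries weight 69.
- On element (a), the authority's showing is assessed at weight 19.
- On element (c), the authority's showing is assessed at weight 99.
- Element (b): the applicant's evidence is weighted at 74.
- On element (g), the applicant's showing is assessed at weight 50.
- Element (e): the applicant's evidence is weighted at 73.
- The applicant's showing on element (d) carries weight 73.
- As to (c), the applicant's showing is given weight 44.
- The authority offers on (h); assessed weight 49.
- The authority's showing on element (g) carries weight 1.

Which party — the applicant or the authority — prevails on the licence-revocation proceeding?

— Issue I —
Stage I.1 — burden on applicant; standard: a clear and cogent showing (weight is at least 72).
    (a): 92 − 19 = 73 ≥ 72 [met]
    (b): 74 ≥ 72 [met]
  The applicant carries Stage I.1; the authority now bears the burden.
Stage I.2 — burden on authority; standard: the balance of probabilities (weight exceeds 55).
    (c): 99 − 44 = 55 ≤ 55 [not met]
  Stage I.2 not carried; the authority fails its burden.
The analysis ends at Stage I.2; the applicant prevails on this issue.
— Issue II —
Stage II.1 (applicant, a heightened civil standard, weight exceeds 72): (d) 73 > 72 — meets; (e) 73 > 72 — meets.
  Stage II.1 carried; the burden shifts to the authority.
Stage II.2 (authority, a heightened civil standard, weight exceeds 72): (f) 69 ≤ 72 — fails.
  Stage II.2 not carried; the authority fails its burden.
The applicant prevails on this issue.
— Issue III —
Stage III.1 (applicant, the preponderance of the evidence, weight is at least 48): (g) net 50−1=49 ≥ 48 — meets.
  Stage III.1 carried; the burden shifts to the authority.
Stage III.2 (authority, the preponderance of the evidence, weight is at least 48): (h) 49 ≥ 48 — meets.
  The authority carries the last stage.
With every stage satisfied, the authority prevails on this issue.
Per-issue: Issue I → applicant; Issue II → applicant; Issue III → authority. The applicant must prevail on a majority of issues; overall, the applicant prevails.

applicant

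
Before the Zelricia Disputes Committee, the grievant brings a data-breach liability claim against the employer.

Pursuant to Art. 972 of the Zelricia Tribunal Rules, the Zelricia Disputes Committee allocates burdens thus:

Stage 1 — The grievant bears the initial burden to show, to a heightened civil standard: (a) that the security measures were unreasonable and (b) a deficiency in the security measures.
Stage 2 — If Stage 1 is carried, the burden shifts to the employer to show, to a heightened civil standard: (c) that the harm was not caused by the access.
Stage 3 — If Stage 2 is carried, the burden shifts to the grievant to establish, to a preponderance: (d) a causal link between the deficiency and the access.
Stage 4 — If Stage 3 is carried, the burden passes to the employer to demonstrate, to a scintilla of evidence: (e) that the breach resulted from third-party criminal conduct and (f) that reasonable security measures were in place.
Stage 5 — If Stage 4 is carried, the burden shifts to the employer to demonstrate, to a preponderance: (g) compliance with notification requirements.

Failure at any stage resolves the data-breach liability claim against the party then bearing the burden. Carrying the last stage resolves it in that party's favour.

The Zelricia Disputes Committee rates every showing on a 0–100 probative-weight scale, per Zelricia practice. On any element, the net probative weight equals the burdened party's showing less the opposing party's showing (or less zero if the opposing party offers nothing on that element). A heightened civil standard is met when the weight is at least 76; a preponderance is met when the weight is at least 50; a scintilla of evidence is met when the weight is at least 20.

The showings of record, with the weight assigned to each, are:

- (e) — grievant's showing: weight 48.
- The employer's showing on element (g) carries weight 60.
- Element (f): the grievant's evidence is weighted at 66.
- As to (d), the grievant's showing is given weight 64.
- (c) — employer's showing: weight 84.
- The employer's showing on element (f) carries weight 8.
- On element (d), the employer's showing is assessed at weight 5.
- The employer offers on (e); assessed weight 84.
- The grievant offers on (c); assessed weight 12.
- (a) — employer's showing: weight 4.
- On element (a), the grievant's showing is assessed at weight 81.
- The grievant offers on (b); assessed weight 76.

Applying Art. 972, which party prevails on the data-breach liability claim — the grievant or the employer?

At Stage 1 the grievant must meet a heightened civil standard (weight is at least 76): on (a) the weight is 81 less the opposing 4 gives net 77, ≥ 76, so (a) meets the standard; on (b) the weight is 76, which does reach 76, so (b) meets the standard.
  The grievant carries Stage 1; the employer now bears the burden.
At Stage 2 the employer must meet a heightened civil standard (weight is at least 76): on (c) the weight is 84 less the opposing 12 gives net 72, which does not reach 76, so (c) does not meet the standard.
  The employer does not carry Stage 2.
So the grievant prevails.

grievant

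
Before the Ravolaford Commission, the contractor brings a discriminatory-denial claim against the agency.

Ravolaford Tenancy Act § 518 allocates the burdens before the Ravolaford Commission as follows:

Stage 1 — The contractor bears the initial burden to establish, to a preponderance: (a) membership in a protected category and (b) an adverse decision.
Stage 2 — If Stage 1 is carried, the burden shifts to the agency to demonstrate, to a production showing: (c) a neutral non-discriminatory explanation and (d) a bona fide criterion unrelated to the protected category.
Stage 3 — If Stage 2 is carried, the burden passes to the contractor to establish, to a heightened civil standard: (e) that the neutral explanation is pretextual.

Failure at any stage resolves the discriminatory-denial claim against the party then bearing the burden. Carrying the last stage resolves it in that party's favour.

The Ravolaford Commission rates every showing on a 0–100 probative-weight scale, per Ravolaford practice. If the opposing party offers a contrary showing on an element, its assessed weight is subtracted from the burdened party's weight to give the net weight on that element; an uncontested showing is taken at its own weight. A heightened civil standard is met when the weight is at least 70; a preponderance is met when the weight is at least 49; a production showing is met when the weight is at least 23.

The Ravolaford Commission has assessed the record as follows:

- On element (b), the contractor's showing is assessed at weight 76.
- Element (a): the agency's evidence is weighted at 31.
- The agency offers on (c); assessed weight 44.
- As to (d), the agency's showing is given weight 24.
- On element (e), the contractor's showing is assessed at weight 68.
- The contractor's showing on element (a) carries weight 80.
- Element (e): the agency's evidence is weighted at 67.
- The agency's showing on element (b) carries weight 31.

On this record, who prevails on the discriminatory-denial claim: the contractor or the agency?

agency

Stage 1 — burden on contractor; standard: a preponderance (weight is at least 49).
    (a): 80 − 31 = 49 ≥ 49 [met]
    (b): 76 − 31 = 45 < 49 [not met]
  The contractor does not carry Stage 1.
The agency prevails.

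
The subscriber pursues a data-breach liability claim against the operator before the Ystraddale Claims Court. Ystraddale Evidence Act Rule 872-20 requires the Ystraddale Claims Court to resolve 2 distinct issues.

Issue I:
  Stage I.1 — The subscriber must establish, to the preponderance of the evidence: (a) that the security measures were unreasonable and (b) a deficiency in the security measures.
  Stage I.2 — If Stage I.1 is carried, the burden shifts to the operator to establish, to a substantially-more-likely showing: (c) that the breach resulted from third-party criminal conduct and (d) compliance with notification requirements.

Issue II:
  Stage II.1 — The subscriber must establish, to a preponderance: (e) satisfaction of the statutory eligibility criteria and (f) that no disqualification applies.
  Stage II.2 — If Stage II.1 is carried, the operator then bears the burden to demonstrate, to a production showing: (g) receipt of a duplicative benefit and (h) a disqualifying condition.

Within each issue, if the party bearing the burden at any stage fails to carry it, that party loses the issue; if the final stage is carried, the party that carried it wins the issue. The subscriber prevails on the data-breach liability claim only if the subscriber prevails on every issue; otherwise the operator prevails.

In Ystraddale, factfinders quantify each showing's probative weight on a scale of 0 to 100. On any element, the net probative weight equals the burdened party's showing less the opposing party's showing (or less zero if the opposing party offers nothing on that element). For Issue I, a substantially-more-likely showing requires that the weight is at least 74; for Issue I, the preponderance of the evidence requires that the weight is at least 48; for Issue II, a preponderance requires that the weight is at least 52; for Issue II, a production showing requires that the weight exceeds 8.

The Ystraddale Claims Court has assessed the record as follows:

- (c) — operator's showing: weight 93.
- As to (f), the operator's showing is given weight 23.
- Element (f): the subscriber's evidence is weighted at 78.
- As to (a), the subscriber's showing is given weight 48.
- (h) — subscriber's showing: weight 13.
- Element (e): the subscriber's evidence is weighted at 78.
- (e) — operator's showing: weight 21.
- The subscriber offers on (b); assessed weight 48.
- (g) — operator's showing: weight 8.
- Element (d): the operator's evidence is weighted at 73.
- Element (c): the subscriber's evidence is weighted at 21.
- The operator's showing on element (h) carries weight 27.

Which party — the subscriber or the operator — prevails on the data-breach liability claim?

— Issue I —
At Stage I.1 the subscriber must meet the preponderance of the evidence (weight is at least 48): on (a) the weight is 48, which does reach 48, so (a) meets the standard; on (b) the weight is 48, which does reach 48, so (b) meets the standard.
  Stage I.1 carried; the burden shifts to the operator.
At Stage I.2 the operator must meet a substantially-more-likely showing (weight is at least 74): on (c) the weight is 93 less the opposing 21 gives net 72, which does not reach 74, so (c) does not meet the standard; on (d) the weight is 73, < 74, so (d) does not meet the standard.
  The operator does not carry Stage I.2.
The analysis ends at Stage I.2; the subscriber prevails on this issue.
— Issue II —
At Stage II.1 the subscriber must meet a preponderance (weight is at least 52): on (e) the weight is 78 less the opposing 21 gives net 57, ≥ 52, so (e) meets the standard; on (f) the weight is 78 less the opposing 23 gives net 55, ≥ 52, so (f) meets the standard.
  All elements met. The burden passes to the operator.
At Stage II.2 the operator must meet a production showing (weight exceeds 8): on (g) the weight is 8, ≤ 8, so (g) does not meet the standard; on (h) the weight is 27 less the opposing 13 gives net 14, > 8, so (h) meets the standard.
  Stage II.2 not carried; the operator fails its burden.
The subscriber prevails on this issue.
Per-issue: Issue I → subscriber; Issue II → subscriber. The subscriber must prevail on every issue; overall, the subscriber prevails.

subscriber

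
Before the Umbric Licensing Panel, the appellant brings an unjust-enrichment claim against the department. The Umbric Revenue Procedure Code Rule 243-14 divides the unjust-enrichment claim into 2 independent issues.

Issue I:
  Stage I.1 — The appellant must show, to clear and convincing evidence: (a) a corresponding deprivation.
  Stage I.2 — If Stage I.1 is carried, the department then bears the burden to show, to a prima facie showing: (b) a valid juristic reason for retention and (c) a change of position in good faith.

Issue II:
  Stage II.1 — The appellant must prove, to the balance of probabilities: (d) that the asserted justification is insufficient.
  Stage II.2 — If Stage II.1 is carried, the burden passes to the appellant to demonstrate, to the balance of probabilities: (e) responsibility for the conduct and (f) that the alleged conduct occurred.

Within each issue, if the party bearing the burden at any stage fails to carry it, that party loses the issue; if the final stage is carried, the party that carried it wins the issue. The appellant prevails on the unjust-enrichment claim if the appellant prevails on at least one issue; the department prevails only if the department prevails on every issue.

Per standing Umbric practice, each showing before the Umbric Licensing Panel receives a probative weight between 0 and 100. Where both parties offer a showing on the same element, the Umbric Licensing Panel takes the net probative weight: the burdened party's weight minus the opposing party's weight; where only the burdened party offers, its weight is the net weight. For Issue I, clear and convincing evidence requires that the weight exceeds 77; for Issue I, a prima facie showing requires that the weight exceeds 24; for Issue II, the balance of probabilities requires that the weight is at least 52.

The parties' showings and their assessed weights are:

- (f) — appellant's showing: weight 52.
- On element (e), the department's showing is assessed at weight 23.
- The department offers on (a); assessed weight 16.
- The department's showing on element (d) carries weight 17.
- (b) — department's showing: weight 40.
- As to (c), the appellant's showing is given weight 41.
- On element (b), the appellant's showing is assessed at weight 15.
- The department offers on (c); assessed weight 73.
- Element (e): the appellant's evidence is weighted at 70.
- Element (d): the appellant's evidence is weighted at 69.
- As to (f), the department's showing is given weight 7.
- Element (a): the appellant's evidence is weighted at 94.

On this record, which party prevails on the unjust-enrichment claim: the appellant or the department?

department

— Issue I —
At Stage I.1 the appellant must meet clear and convincing evidence (weight exceeds 77): on (a) the weight is 94 less the opposing 16 gives net 78, > 77, so (a) meets the standard.
  All elements met. The burden passes to the department.
At Stage I.2 the department must meet a prima facie showing (weight exceeds 24): on (b) the weight is 40 less the opposing 15 gives net 25, > 24, so (b) meets the standard; on (c) the weight is 73 less the opposing 41 gives net 32, which does exceed 24, so (c) meets the standard.
  The department carries the last stage.
All stages carried — the department prevails on this issue.
— Issue II —
Stage II.1 — burden on appellant; standard: the balance of probabilities (weight is at least 52).
    (d): 69 − 17 = 52 ≥ 52 [met]
  Stage II.1 carried; the burden remains with the appellant.
Stage II.2 — burden on appellant; standard: the balance of probabilities (weight is at least 52).
    (e): 70 − 23 = 47 < 52 [not met]
    (f): 52 − 7 = 45 < 52 [not met]
  Not every element is met, so the appellant fails to carry Stage II.2.
The department prevails on this issue.
Per-issue: Issue I → department; Issue II → department. The appellant must prevail on at least one issue; overall, the department prevails.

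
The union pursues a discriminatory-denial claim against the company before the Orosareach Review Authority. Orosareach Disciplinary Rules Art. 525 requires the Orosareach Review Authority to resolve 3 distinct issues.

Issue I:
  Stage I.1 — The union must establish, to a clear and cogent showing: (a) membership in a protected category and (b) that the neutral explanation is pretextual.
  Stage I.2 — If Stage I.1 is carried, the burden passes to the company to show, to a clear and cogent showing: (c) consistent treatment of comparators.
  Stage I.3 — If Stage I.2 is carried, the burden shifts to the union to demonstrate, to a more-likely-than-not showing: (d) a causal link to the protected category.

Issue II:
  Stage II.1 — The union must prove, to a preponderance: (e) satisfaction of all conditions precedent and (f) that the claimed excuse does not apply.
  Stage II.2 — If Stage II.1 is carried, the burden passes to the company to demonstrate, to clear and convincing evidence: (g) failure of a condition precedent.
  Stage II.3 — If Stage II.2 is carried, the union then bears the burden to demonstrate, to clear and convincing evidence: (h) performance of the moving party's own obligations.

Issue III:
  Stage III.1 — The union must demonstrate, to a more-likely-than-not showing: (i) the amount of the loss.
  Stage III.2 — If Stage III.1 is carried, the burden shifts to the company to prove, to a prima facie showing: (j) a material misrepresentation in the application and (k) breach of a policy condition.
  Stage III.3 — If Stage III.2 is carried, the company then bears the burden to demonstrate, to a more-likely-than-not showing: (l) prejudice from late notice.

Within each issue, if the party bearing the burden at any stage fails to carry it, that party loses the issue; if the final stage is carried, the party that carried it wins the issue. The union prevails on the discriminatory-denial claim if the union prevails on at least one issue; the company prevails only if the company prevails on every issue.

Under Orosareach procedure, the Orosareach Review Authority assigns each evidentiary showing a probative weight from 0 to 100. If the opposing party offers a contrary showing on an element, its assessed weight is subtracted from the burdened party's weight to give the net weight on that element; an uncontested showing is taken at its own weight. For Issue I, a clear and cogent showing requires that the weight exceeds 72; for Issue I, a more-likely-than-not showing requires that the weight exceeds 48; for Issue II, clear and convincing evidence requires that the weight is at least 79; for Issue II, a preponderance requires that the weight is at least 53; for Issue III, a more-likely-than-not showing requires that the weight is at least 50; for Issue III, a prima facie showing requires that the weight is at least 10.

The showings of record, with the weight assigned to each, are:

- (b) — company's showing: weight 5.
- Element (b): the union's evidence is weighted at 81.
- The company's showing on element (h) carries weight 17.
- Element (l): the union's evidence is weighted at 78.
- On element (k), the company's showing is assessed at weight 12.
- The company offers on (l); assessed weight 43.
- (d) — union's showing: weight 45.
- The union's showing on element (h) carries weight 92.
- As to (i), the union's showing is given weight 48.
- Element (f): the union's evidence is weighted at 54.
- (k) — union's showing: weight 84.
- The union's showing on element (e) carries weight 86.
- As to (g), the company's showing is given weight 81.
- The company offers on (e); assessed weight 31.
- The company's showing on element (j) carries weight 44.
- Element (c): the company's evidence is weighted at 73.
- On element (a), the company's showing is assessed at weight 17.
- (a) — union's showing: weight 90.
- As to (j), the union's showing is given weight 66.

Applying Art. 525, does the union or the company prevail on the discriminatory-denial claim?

company

— Issue I —
At Stage I.1 the union must meet a clear and cogent showing (weight exceeds 72): on (a) the weight is 90 less the opposing 17 gives net 73, which does exceed 72, so (a) meets the standard; on (b) the weight is 81 less the opposing 5 gives net 76, which does exceed 72, so (b) meets the standard.
  All elements met. The burden passes to the company.
At Stage I.2 the company must meet a clear and cogent showing (weight exceeds 72): on (c) the weight is 73, > 72, so (c) meets the standard.
  Stage I.2 carried; the burden shifts to the union.
At Stage I.3 the union must meet a more-likely-than-not showing (weight exceeds 48): on (d) the weight is 45, which does not exceed 48, so (d) does not meet the standard.
  Not every element is met, so the union fails to carry Stage I.3.
So the company prevails on this issue.
— Issue II —
Stage II.1 (union, a preponderance, weight is at least 53): (e) net 86−31=55 ≥ 53 — meets; (f) 54 ≥ 53 — meets.
  Stage II.1 carried; the burden shifts to the company.
Stage II.2 (company, clear and convincing evidence, weight is at least 79): (g) 81 ≥ 79 — meets.
  Stage II.2 carried; the burden shifts to the union.
Stage II.3 (union, clear and convincing evidence, weight is at least 79): (h) net 92−17=75 < 79 — fails.
  Not every element is met, so the union fails to carry Stage II.3.
The company prevails on this issue.
— Issue III —
Stage III.1 — burden on union; standard: a more-likely-than-not showing (weight is at least 50).
    (i): 48 < 50 [not met]
  The union does not carry Stage III.1.
The company prevails on this issue.
Per-issue: Issue I → company; Issue II → company; Issue III → company. The union must prevail on at least one issue; overall, the company prevails.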